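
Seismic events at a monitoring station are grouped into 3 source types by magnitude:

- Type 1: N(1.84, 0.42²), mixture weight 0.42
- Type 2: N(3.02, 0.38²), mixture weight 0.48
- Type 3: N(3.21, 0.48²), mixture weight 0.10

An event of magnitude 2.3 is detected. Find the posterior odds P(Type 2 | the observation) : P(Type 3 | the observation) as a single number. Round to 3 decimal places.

Since P(k|x) ∝ P(Z=k) f_k(x), the posterior odds are P(Z=i) f_i(x) / (P(Z=j) f_j(x)).
Component likelihoods at x = 2.3:
  p_1 = 0.521414
  p_2 = 0.174406
  p_3 = 0.137785
Posterior odds = (P(Z=2)·p_2) / (P(Z=3)·p_3) = (0.48·0.174406) / (0.10·0.137785) = 0.083715 / 0.0137785 ≈ 6.076

6.076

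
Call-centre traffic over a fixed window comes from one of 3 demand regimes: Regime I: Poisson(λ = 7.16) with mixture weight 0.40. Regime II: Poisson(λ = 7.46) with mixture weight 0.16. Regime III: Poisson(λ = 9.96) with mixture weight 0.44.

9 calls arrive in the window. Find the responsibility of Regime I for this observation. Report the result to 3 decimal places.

0.366

Apply Bayes' rule: the posterior for each component is proportional to its prior times its likelihood at x.
Poisson probabilities:
  f_I = e^(−7.16)·7.16^9/9! = 0.105902
  f_II = e^(−7.46)·7.46^9/9! = 0.113514
  f_III = e^(−9.96)·9.96^9/9! = 0.125602
Weight by the priors:
  π_I·f_I = 0.40 × 0.105902 = 0.0423609
  π_II·f_II = 0.16 × 0.113514 = 0.0181622
  π_III·f_III = 0.44 × 0.125602 = 0.0552651
Marginal: 0.0423609 + 0.0181622 + 0.0552651 = 0.115788
Responsibility of Regime I: 0.0423609 / 0.115788 ≈ 0.366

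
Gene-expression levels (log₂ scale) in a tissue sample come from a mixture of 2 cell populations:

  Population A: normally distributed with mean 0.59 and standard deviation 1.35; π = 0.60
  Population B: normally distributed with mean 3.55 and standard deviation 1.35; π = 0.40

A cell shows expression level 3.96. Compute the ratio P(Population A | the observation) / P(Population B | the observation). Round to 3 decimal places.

The posterior odds equal the prior odds times the likelihood ratio: (π_i/π_j)·(f_i(x)/f_j(x)).
Evaluate each component's likelihood at the observed value:
  p_A = (1/(1.35·√(2π)))·exp(−(3.96−0.59)²/(2·1.35²)) = 0.295513·exp(-3.11575) = 0.0131046
  p_B = (1/(1.35·√(2π)))·exp(−(3.96−3.55)²/(2·1.35²)) = 0.295513·exp(-0.04612) = 0.282194
0.00786277 / 0.112878 ≈ 0.070

0.070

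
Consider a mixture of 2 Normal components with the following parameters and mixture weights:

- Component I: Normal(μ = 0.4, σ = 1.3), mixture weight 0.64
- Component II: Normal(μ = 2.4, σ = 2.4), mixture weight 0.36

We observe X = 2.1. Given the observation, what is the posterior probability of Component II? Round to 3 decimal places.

By Bayes' theorem, P(k | x) = P(Z=k) f_k(x) / Σ_j P(Z=j) f_j(x).
Normal densities:
  L_I = 0.130506
  L_II = 0.164932
Weight by the priors:
  P(Z=I)·L_I = 0.64 × 0.130506 = 0.0835241
  P(Z=II)·L_II = 0.36 × 0.164932 = 0.0593757
Evidence: 0.0835241 + 0.0593757 = 0.1429
P(Component II | x) ≈ 0.416

0.416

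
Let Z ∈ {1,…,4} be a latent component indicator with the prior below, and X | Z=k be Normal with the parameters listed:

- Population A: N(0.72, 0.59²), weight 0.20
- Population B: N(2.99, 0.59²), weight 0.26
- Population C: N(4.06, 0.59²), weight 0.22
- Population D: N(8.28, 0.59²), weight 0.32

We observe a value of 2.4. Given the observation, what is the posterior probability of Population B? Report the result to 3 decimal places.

0.954

By Bayes' theorem, P(k | x) = P(Z=k) f_k(x) / Σ_j P(Z=j) f_j(x).
Evaluate each component's likelihood at the observed value:
  L_A = 0.0117334
  L_B = 0.41012
  L_C = 0.012915
  L_D = 1.82938e-22
Unnormalised posteriors:
  P(Z=A)·L_A = 0.20 × 0.0117334 = 0.00234669
  P(Z=B)·L_B = 0.26 × 0.41012 = 0.106631
  P(Z=C)·L_C = 0.22 × 0.012915 = 0.00284131
  P(Z=D)·L_D = 0.32 × 1.82938e-22 = 5.854e-23
Sum: 0.00234669 + 0.106631 + 0.00284131 + 5.854e-23 = 0.111819
P(Population B | the observation) = 0.106631 / 0.111819 ≈ 0.954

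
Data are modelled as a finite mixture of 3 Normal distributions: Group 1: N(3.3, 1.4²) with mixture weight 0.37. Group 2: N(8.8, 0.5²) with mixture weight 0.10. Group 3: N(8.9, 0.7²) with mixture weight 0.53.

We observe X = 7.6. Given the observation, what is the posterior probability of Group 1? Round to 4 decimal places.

0.0159

By Bayes' theorem, P(k | x) = w_k f_k(x) / Σ_j w_j f_j(x).
Component likelihoods at x = 7.6:
  f_1 = (1/(1.4·√(2π)))·exp(−(7.6−3.3)²/(2·1.4²)) = 0.284959·exp(-4.71684) = 0.00254851
  f_2 = (1/(0.5·√(2π)))·exp(−(7.6−8.8)²/(2·0.5²)) = 0.797885·exp(-2.88000) = 0.0447891
  f_3 = (1/(0.7·√(2π)))·exp(−(7.6−8.9)²/(2·0.7²)) = 0.569918·exp(-1.72449) = 0.101596
Prior × likelihood for each component:
  w_1·f_1 = 0.37 × 0.00254851 = 0.000942948
  w_2·f_2 = 0.10 × 0.0447891 = 0.00447891
  w_3·f_3 = 0.53 × 0.101596 = 0.0538458
Marginal: 0.000942948 + 0.00447891 + 0.0538458 = 0.0592676
P(Group 1 | data) = 0.000942948 / 0.0592676 ≈ 0.0159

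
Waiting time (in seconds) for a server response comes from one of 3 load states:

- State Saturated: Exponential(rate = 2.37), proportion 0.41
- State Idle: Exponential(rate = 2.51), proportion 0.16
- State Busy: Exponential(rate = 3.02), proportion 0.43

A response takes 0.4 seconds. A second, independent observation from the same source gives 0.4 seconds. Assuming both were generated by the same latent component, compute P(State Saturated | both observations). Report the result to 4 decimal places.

0.4160

The responsibility of component k is P(Z=k) f_k(x) divided by Σ_j P(Z=j) f_j(x).
Since both observations come from the same component, the likelihood for component k is f_k(x₁)·f_k(x₂).
  f_Saturated = [2.37·e^(−2.37·0.4) = 2.37·e^(−0.9480) = 0.918411] × [0.918411] = 0.843479
  f_Idle = [2.51·e^(−2.51·0.4) = 2.51·e^(−1.0040) = 0.919691] × [0.919691] = 0.845832
  f_Busy = [3.02·e^(−3.02·0.4) = 3.02·e^(−1.2080) = 0.902359] × [0.902359] = 0.814251
Prior × likelihood for each component:
  P(Z=Saturated)·f_Saturated = 0.41 × 0.843479 = 0.345826
  P(Z=Idle)·f_Idle = 0.16 × 0.845832 = 0.135333
  P(Z=Busy)·f_Busy = 0.43 × 0.814251 = 0.350128
Sum: 0.345826 + 0.135333 + 0.350128 = 0.831288
So the posterior for State Saturated is 0.345826 / 0.831288 ≈ 0.4160.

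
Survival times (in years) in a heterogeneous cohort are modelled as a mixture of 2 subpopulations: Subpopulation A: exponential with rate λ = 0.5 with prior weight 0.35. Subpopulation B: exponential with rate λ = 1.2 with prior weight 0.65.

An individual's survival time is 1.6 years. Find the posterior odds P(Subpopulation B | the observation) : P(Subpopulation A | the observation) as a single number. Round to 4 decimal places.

The posterior odds equal the prior odds times the likelihood ratio: (π_i/π_j)·(f_i(x)/f_j(x)).
Exponential densities:
  f_A = 0.5·e^(−0.5·1.6) = 0.5·e^(−0.8000) = 0.224664
  f_B = 1.2·e^(−1.2·1.6) = 1.2·e^(−1.9200) = 0.175928
0.114353 / 0.0786326 ≈ 1.4543

1.4543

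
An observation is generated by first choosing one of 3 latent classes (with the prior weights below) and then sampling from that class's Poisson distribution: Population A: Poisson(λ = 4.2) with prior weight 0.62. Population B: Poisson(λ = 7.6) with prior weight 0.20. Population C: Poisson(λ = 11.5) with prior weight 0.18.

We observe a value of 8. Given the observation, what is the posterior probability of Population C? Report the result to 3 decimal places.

0.217

By Bayes' theorem, P(k | x) = π_k f_k(x) / Σ_j π_j f_j(x).
Evaluate each component's likelihood at the observed value:
  p_A = e^(−4.2)·4.2^8/8! = 0.0360111
  p_B = e^(−7.6)·7.6^8/8! = 0.13815
  p_C = e^(−11.5)·11.5^8/8! = 0.0768556
Multiply by the mixture weights:
  π_A·p_A = 0.62 × 0.0360111 = 0.0223269
  π_B·p_B = 0.20 × 0.13815 = 0.02763
  π_C·p_C = 0.18 × 0.0768556 = 0.013834
Sum: 0.0223269 + 0.02763 + 0.013834 = 0.0637909
P(Population C | x) ≈ 0.217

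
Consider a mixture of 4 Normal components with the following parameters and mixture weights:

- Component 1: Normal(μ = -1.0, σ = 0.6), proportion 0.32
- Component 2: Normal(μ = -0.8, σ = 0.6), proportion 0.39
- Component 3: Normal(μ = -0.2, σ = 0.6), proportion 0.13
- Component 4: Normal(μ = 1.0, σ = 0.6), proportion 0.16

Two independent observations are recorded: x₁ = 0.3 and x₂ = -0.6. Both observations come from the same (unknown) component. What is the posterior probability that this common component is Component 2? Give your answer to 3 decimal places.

0.406

By Bayes' theorem, P(k | x) = π_k f_k(x) / Σ_j π_j f_j(x).
Since both observations come from the same component, the likelihood for component k is f_k(x₁)·f_k(x₂).
  p_1 = [(1/(0.6·√(2π)))·exp(−(0.3−-1.0)²/(2·0.6²)) = 0.664904·exp(-2.34722) = 0.0635877] × [0.532413] = 0.0338549
  p_2 = [(1/(0.6·√(2π)))·exp(−(0.3−-0.8)²/(2·0.6²)) = 0.664904·exp(-1.68056) = 0.123852] × [0.628972] = 0.0778994
  p_3 = [(1/(0.6·√(2π)))·exp(−(0.3−-0.2)²/(2·0.6²)) = 0.664904·exp(-0.34722) = 0.469853] × [0.532413] = 0.250156
  p_4 = [(1/(0.6·√(2π)))·exp(−(0.3−1.0)²/(2·0.6²)) = 0.664904·exp(-0.68056) = 0.336664] × [0.0189933] = 0.00639437
Unnormalised posteriors:
  π_1·p_1 = 0.32 × 0.0338549 = 0.0108336
  π_2·p_2 = 0.39 × 0.0778994 = 0.0303808
  π_3·p_3 = 0.13 × 0.250156 = 0.0325203
  π_4·p_4 = 0.16 × 0.00639437 = 0.0010231
Sum: 0.0108336 + 0.0303808 + 0.0325203 + 0.0010231 = 0.0747577
So the posterior for Component 2 is 0.0303808 / 0.0747577 ≈ 0.406.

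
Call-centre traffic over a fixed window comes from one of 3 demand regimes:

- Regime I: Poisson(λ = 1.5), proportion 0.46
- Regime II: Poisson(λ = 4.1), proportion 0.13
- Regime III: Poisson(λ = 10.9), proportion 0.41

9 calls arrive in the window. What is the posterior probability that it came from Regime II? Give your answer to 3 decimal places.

Posterior ∝ prior × likelihood, so P(k | x) ∝ π_k f_k(x); normalise over all components.
Evaluate each component's likelihood at the observed value:
  f_I = e^(−1.5)·1.5^9/9! = 2.36383e-05
  f_II = e^(−4.1)·4.1^9/9! = 0.0149515
  f_III = e^(−10.9)·10.9^9/9! = 0.110475
Multiply by the mixture weights:
  π_I·f_I = 0.46 × 2.36383e-05 = 1.08736e-05
  π_II·f_II = 0.13 × 0.0149515 = 0.00194369
  π_III·f_III = 0.41 × 0.110475 = 0.0452949
Sum: 1.08736e-05 + 0.00194369 + 0.0452949 = 0.0472495
P(Regime II | x) = 0.00194369 / 0.0472495 ≈ 0.041

0.041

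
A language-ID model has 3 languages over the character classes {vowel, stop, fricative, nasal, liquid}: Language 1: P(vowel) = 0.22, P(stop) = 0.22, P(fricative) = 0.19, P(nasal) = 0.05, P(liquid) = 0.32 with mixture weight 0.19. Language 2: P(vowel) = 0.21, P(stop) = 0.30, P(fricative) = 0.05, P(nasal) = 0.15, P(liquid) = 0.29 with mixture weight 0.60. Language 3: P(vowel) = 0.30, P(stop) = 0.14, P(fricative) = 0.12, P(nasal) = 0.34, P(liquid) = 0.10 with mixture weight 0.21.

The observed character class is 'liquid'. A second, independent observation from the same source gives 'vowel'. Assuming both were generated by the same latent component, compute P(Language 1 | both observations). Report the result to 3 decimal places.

0.238

P(component k | x) = π_k·f_k(x) / marginal(x), where marginal(x) = Σ_j π_j·f_j(x).
Since both observations come from the same component, the likelihood for component k is f_k(x₁)·f_k(x₂).
  p_1 = [P(liquid | comp) = 0.32] × [0.22] = 0.0704
  p_2 = [P(liquid | comp) = 0.29] × [0.21] = 0.0609
  p_3 = [P(liquid | comp) = 0.10] × [0.3] = 0.03
Unnormalised posteriors:
  π_1·p_1 = 0.19 × 0.0704 = 0.013376
  π_2·p_2 = 0.60 × 0.0609 = 0.03654
  π_3·p_3 = 0.21 × 0.03 = 0.0063
Sum: 0.013376 + 0.03654 + 0.0063 = 0.056216
So the posterior for Language 1 is 0.013376 / 0.056216 ≈ 0.238.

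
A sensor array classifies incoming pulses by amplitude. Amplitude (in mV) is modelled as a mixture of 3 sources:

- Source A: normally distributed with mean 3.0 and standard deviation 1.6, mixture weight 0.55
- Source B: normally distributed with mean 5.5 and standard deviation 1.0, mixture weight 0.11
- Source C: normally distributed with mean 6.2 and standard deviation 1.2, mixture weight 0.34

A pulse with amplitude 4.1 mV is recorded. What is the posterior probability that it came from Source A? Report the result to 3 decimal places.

0.726

Apply Bayes' rule: the posterior for each component is proportional to its prior times its likelihood at x.
Component likelihoods at x = 4.1 mV:
  f_A = (1/(1.6·√(2π)))·exp(−(4.1−3.0)²/(2·1.6²)) = 0.249339·exp(-0.23633) = 0.196858
  f_B = (1/(1.0·√(2π)))·exp(−(4.1−5.5)²/(2·1.0²)) = 0.398942·exp(-0.98000) = 0.149727
  f_C = (1/(1.2·√(2π)))·exp(−(4.1−6.2)²/(2·1.2²)) = 0.332452·exp(-1.53125) = 0.0718978
Weight by the priors:
  π_A·f_A = 0.55 × 0.196858 = 0.108272
  π_B·f_B = 0.11 × 0.149727 = 0.01647
  π_C·f_C = 0.34 × 0.0718978 = 0.0244452
Marginal: 0.108272 + 0.01647 + 0.0244452 = 0.149187
P(Source A | x) ≈ 0.726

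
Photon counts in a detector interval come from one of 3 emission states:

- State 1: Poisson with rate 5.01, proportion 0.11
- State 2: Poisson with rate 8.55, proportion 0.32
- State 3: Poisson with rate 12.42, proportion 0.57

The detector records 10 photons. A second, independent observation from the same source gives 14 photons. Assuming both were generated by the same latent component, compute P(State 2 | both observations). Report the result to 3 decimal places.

0.142

Posterior ∝ prior × likelihood, so P(k | x) ∝ π_k f_k(x); normalise over all components.
Since both observations come from the same component, the likelihood for component k is f_k(x₁)·f_k(x₂).
  f_1 = [e^(−5.01)·5.01^10/10! = 0.0183147] × [0.000480291] = 8.79637e-06
  f_2 = [e^(−8.55)·8.55^10/10! = 0.111347] × [0.0247685] = 0.00275791
  f_3 = [e^(−12.42)·12.42^10/10! = 0.0971663] × [0.0962402] = 0.0093513
Weight by the priors:
  π_1·f_1 = 0.11 × 8.79637e-06 = 9.676e-07
  π_2·f_2 = 0.32 × 0.00275791 = 0.00088253
  π_3·f_3 = 0.57 × 0.0093513 = 0.00533024
Evidence: 9.676e-07 + 0.00088253 + 0.00533024 = 0.00621374
So the posterior for State 2 is 0.00088253 / 0.00621374 ≈ 0.142.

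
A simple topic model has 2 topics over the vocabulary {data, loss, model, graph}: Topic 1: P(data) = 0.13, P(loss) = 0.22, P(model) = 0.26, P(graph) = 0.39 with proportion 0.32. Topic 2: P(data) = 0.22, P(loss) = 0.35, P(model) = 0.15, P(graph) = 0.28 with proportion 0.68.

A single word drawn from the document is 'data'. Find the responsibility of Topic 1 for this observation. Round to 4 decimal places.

P(component k | x) = P(Z=k)·f_k(x) / marginal(x), where marginal(x) = Σ_j P(Z=j)·f_j(x).
Component likelihoods at x = 'data':
  f_1 = P(data | comp) = 0.13
  f_2 = P(data | comp) = 0.22
Prior × likelihood for each component:
  P(Z=1)·f_1 = 0.32 × 0.13 = 0.0416
  P(Z=2)·f_2 = 0.68 × 0.22 = 0.1496
Marginal: 0.0416 + 0.1496 = 0.1912
P(Topic 1 | 'data') = 0.0416 / 0.1912 ≈ 0.2176

0.2176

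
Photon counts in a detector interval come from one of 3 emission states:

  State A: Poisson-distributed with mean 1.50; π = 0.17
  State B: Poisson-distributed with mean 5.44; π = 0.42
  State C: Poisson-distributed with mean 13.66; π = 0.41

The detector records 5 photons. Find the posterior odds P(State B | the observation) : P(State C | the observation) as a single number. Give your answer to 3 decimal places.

38.116

The posterior odds equal the prior odds times the likelihood ratio: (w_i/w_j)·(f_i(x)/f_j(x)).
Poisson probabilities:
  L_A = e^(−1.50)·1.50^5/5! = 0.01412
  L_B = e^(−5.44)·5.44^5/5! = 0.172287
  L_C = e^(−13.66)·13.66^5/5! = 0.00463031
0.0723603 / 0.00189843 ≈ 38.116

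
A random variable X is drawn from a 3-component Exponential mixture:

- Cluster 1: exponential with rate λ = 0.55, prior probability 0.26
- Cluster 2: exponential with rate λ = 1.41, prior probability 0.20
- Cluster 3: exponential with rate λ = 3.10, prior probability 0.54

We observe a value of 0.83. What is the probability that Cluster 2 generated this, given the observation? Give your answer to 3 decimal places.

By Bayes' theorem, P(k | x) = P(Z=k) f_k(x) / Σ_j P(Z=j) f_j(x).
Evaluate each component's likelihood at the observed value:
  f_1 = 0.348423
  f_2 = 0.437486
  f_3 = 0.236549
Unnormalised posteriors:
  P(Z=1)·f_1 = 0.26 × 0.348423 = 0.0905901
  P(Z=2)·f_2 = 0.20 × 0.437486 = 0.0874972
  P(Z=3)·f_3 = 0.54 × 0.236549 = 0.127737
Evidence: 0.0905901 + 0.0874972 + 0.127737 = 0.305824
P(Cluster 2 | x) = 0.0874972 / 0.305824 ≈ 0.286

0.286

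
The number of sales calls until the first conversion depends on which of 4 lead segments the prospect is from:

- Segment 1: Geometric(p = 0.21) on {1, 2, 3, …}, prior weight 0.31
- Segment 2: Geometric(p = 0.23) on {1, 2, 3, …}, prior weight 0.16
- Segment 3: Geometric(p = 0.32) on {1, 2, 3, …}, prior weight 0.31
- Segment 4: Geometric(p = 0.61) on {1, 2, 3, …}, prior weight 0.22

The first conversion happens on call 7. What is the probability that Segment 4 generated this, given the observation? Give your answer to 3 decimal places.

Apply Bayes' rule: the posterior for each component is proportional to its prior times its likelihood at x.
Evaluate each component's likelihood at the observed value:
  f_1 = 0.21·(1−0.21)^6 = 0.21·0.243087 = 0.0510484
  f_2 = 0.23·(1−0.23)^6 = 0.23·0.208422 = 0.0479371
  f_3 = 0.32·(1−0.32)^6 = 0.32·0.0988675 = 0.0316376
  f_4 = 0.61·(1−0.61)^6 = 0.61·0.00351874 = 0.00214643
Multiply by the mixture weights:
  P(Z=1)·f_1 = 0.31 × 0.0510484 = 0.015825
  P(Z=2)·f_2 = 0.16 × 0.0479371 = 0.00766994
  P(Z=3)·f_3 = 0.31 × 0.0316376 = 0.00980765
  P(Z=4)·f_4 = 0.22 × 0.00214643 = 0.000472215
Denominator: 0.015825 + 0.00766994 + 0.00980765 + 0.000472215 = 0.0337748
Responsibility of Segment 4: 0.000472215 / 0.0337748 ≈ 0.014

0.014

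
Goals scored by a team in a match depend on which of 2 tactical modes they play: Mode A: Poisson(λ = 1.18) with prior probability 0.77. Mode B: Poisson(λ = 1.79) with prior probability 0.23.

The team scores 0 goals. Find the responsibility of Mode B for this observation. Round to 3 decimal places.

0.140

Posterior ∝ prior × likelihood, so P(k | x) ∝ π_k f_k(x); normalise over all components.
Evaluate each component's likelihood at the observed value:
  L_A = 0.307279
  L_B = 0.16696
Weight by the priors:
  π_A·L_A = 0.77 × 0.307279 = 0.236605
  π_B·L_B = 0.23 × 0.16696 = 0.0384008
Sum: 0.236605 + 0.0384008 = 0.275005
So the posterior for Mode B is 0.0384008 / 0.275005 ≈ 0.140.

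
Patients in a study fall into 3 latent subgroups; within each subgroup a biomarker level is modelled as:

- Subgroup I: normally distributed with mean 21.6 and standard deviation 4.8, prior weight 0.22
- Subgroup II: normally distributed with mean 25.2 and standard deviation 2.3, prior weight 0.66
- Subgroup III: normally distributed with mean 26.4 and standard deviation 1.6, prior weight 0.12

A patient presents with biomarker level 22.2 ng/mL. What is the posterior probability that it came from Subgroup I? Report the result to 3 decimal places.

The responsibility of component k is π_k f_k(x) divided by Σ_j π_j f_j(x).
Component likelihoods at x = 22.2 ng/mL:
  p_I = (1/(4.8·√(2π)))·exp(−(22.2−21.6)²/(2·4.8²)) = 0.083113·exp(-0.00781) = 0.0824662
  p_II = (1/(2.3·√(2π)))·exp(−(22.2−25.2)²/(2·2.3²)) = 0.173453·exp(-0.85066) = 0.0740874
  p_III = (1/(1.6·√(2π)))·exp(−(22.2−26.4)²/(2·1.6²)) = 0.249339·exp(-3.44531) = 0.00795261
Multiply by the mixture weights:
  π_I·p_I = 0.22 × 0.0824662 = 0.0181426
  π_II·p_II = 0.66 × 0.0740874 = 0.0488977
  π_III·p_III = 0.12 × 0.00795261 = 0.000954314
Sum: 0.0181426 + 0.0488977 + 0.000954314 = 0.0679946
P(Subgroup I | x) = 0.0181426 / 0.0679946 ≈ 0.267

0.267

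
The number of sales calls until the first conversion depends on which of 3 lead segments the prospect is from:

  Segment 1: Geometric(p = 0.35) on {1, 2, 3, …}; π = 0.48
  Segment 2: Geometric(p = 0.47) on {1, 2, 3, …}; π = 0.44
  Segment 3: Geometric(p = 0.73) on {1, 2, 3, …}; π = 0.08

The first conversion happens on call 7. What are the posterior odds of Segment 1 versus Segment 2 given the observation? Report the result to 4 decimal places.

The posterior odds equal the prior odds times the likelihood ratio: (π_i/π_j)·(f_i(x)/f_j(x)).
Geometric probabilities:
  p_1 = 0.0263966
  p_2 = 0.0104172
  p_3 = 0.000282817
Odds = (0.48/0.44) × (0.0263966/0.0104172) = 1.09091 × 2.53393 ≈ 2.7643

2.7643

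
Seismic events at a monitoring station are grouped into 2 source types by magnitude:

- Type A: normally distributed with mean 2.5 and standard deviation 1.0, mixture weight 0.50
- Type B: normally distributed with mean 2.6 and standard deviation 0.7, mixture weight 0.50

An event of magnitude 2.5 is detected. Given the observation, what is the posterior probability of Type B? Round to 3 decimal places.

By Bayes' theorem, P(k | x) = π_k f_k(x) / Σ_j π_j f_j(x).
Normal densities:
  p_A = 0.398942
  p_B = 0.564132
Unnormalised posteriors:
  π_A·p_A = 0.50 × 0.398942 = 0.199471
  π_B·p_B = 0.50 × 0.564132 = 0.282066
Sum: 0.199471 + 0.282066 = 0.481537
P(Type B | x) = 0.282066 / 0.481537 ≈ 0.586

0.586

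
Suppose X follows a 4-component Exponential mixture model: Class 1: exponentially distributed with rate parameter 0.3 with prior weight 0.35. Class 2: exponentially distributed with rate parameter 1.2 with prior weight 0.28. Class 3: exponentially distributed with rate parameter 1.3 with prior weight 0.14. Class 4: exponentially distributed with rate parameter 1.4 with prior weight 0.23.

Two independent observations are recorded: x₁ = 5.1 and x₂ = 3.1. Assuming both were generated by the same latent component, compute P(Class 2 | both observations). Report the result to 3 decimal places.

0.008

By Bayes' theorem, P(k | x) = π_k f_k(x) / Σ_j π_j f_j(x).
Since both observations come from the same component, the likelihood for component k is f_k(x₁)·f_k(x₂).
  p_1 = [0.0649607] × [0.118366] = 0.00768915
  p_2 = [0.00263815] × [0.0290808] = 7.67193e-05
  p_3 = [0.00171621] × [0.0231066] = 3.96559e-05
  p_4 = [0.00110985] × [0.0182511] = 2.02561e-05
Multiply by the mixture weights:
  π_1·p_1 = 0.35 × 0.00768915 = 0.0026912
  π_2·p_2 = 0.28 × 7.67193e-05 = 2.14814e-05
  π_3·p_3 = 0.14 × 3.96559e-05 = 5.55182e-06
  π_4·p_4 = 0.23 × 2.02561e-05 = 4.6589e-06
Marginal: 0.0026912 + 2.14814e-05 + 5.55182e-06 + 4.6589e-06 = 0.00272289
P(Class 2 | data) = 2.14814e-05 / 0.00272289 ≈ 0.008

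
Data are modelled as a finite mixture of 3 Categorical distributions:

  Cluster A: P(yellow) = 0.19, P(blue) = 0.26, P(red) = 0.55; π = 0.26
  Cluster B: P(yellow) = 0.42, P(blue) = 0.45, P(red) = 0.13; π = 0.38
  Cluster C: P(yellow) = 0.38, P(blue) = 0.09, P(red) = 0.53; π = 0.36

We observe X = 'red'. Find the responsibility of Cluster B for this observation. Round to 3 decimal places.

Apply Bayes' rule: the posterior for each component is proportional to its prior times its likelihood at x.
Component likelihoods at x = 'red':
  f_A = P(red | comp) = 0.55
  f_B = P(red | comp) = 0.13
  f_C = P(red | comp) = 0.53
Unnormalised posteriors:
  π_A·f_A = 0.26 × 0.55 = 0.143
  π_B·f_B = 0.38 × 0.13 = 0.0494
  π_C·f_C = 0.36 × 0.53 = 0.1908
Marginal: 0.143 + 0.0494 + 0.1908 = 0.3832
P(Cluster B | x) = 0.0494 / 0.3832 ≈ 0.129

0.129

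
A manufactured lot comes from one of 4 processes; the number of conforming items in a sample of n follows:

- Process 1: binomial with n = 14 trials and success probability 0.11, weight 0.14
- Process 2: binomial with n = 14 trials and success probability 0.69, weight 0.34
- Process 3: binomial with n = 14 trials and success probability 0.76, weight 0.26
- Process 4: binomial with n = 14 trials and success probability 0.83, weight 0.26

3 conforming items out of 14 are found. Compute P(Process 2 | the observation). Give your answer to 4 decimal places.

0.0055

Apply Bayes' rule: the posterior for each component is proportional to its prior times its likelihood at x.
Binomial probabilities:
  f_1 = C(14,3)·0.11^3·0.89^11 = 364·0.001331·0.277517 = 0.134453
  f_2 = C(14,3)·0.69^3·0.31^11 = 364·0.328509·2.54085e-06 = 0.000303828
  f_3 = C(14,3)·0.76^3·0.24^11 = 364·0.438976·1.52168e-07 = 2.43145e-05
  f_4 = C(14,3)·0.83^3·0.17^11 = 364·0.571787·3.42719e-09 = 7.13303e-07
Multiply by the mixture weights:
  π_1·f_1 = 0.14 × 0.134453 = 0.0188234
  π_2·f_2 = 0.34 × 0.000303828 = 0.000103301
  π_3·f_3 = 0.26 × 2.43145e-05 = 6.32178e-06
  π_4·f_4 = 0.26 × 7.13303e-07 = 1.85459e-07
Evidence: 0.0188234 + 0.000103301 + 6.32178e-06 + 1.85459e-07 = 0.0189332
P(Process 2 | the observation) = 0.000103301 / 0.0189332 ≈ 0.0055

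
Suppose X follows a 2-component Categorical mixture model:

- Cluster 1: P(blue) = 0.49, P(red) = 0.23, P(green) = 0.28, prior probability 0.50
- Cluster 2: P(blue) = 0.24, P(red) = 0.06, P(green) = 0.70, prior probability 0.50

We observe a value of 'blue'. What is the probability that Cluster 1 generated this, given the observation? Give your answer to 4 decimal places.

0.6712

Posterior ∝ prior × likelihood, so P(k | x) ∝ w_k f_k(x); normalise over all components.
Evaluate each component's likelihood at the observed value:
  L_1 = 0.49
  L_2 = 0.24
Weight by the priors:
  w_1·L_1 = 0.50 × 0.49 = 0.245
  w_2·L_2 = 0.50 × 0.24 = 0.12
Normaliser: 0.245 + 0.12 = 0.365
So the posterior for Cluster 1 is 0.245 / 0.365 ≈ 0.6712.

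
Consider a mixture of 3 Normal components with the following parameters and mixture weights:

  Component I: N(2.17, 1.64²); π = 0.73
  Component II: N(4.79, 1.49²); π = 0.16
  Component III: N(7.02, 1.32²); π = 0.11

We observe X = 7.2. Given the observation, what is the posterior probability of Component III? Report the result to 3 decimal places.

By Bayes' theorem, P(k | x) = π_k f_k(x) / Σ_j π_j f_j(x).
Evaluate each component's likelihood at the observed value:
  f_I = (1/(1.64·√(2π)))·exp(−(7.2−2.17)²/(2·1.64²)) = 0.243257·exp(-4.70347) = 0.00220483
  f_II = (1/(1.49·√(2π)))·exp(−(7.2−4.79)²/(2·1.49²)) = 0.267746·exp(-1.30807) = 0.0723828
  f_III = (1/(1.32·√(2π)))·exp(−(7.2−7.02)²/(2·1.32²)) = 0.302229·exp(-0.00930) = 0.299432
Unnormalised posteriors:
  π_I·f_I = 0.73 × 0.00220483 = 0.00160953
  π_II·f_II = 0.16 × 0.0723828 = 0.0115813
  π_III·f_III = 0.11 × 0.299432 = 0.0329375
Denominator: 0.00160953 + 0.0115813 + 0.0329375 = 0.0461283
P(Component III | 7.2) ≈ 0.714

0.714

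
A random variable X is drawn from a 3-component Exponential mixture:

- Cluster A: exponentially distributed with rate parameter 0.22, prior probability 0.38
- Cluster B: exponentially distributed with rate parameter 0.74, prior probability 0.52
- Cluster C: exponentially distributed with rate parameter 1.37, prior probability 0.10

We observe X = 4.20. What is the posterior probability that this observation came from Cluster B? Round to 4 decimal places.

Posterior ∝ prior × likelihood, so P(k | x) ∝ w_k f_k(x); normalise over all components.
Evaluate each component's likelihood at the observed value:
  L_A = 0.0873242
  L_B = 0.0330708
  L_C = 0.004343
Prior × likelihood for each component:
  w_A·L_A = 0.38 × 0.0873242 = 0.0331832
  w_B·L_B = 0.52 × 0.0330708 = 0.0171968
  w_C·L_C = 0.10 × 0.004343 = 0.0004343
Sum: 0.0331832 + 0.0171968 + 0.0004343 = 0.0508143
Responsibility of Cluster B: 0.0171968 / 0.0508143 ≈ 0.3384

0.3384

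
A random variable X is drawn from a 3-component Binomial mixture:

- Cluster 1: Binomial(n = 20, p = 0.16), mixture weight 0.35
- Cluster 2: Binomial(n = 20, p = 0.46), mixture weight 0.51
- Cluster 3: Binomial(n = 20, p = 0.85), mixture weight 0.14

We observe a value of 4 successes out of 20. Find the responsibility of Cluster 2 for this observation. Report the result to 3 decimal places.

The responsibility of component k is w_k f_k(x) divided by Σ_j w_j f_j(x).
Component likelihoods at x = 4 successes out of 20:
  p_1 = C(20,4)·0.16^4·0.84^16 = 4845·0.00065536·0.0614425 = 0.195093
  p_2 = C(20,4)·0.46^4·0.54^16 = 4845·0.0447746·5.22757e-05 = 0.0113403
  p_3 = C(20,4)·0.85^4·0.15^16 = 4845·0.522006·6.56841e-14 = 1.66123e-10
Prior × likelihood for each component:
  w_1·p_1 = 0.35 × 0.195093 = 0.0682826
  w_2·p_2 = 0.51 × 0.0113403 = 0.00578356
  w_3·p_3 = 0.14 × 1.66123e-10 = 2.32572e-11
Normaliser: 0.0682826 + 0.00578356 + 2.32572e-11 = 0.0740662
P(Cluster 2 | x) = 0.00578356 / 0.0740662 ≈ 0.078

0.078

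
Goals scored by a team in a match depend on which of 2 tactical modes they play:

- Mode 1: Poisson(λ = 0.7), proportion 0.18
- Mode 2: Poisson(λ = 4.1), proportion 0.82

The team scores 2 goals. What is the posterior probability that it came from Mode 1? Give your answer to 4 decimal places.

0.1609

By Bayes' theorem, P(k | x) = P(Z=k) f_k(x) / Σ_j P(Z=j) f_j(x).
Component likelihoods at x = 2 goals:
  p_1 = 0.121663
  p_2 = 0.139293
Multiply by the mixture weights:
  P(Z=1)·p_1 = 0.18 × 0.121663 = 0.0218994
  P(Z=2)·p_2 = 0.82 × 0.139293 = 0.114221
Marginal: 0.0218994 + 0.114221 = 0.13612
P(Mode 1 | x) ≈ 0.1609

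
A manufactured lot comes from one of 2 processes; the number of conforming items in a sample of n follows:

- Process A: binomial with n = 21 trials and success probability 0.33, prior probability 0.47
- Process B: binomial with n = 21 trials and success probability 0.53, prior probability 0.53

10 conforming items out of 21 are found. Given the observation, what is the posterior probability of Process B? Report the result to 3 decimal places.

The responsibility of component k is P(Z=k) f_k(x) divided by Σ_j P(Z=j) f_j(x).
Evaluate each component's likelihood at the observed value:
  p_A = C(21,10)·0.33^10·0.67^11 = 352716·1.53158e-05·0.012213 = 0.0659762
  p_B = C(21,10)·0.53^10·0.47^11 = 352716·0.00174887·0.000247216 = 0.152497
Weight by the priors:
  P(Z=A)·p_A = 0.47 × 0.0659762 = 0.0310088
  P(Z=B)·p_B = 0.53 × 0.152497 = 0.0808232
Normaliser: 0.0310088 + 0.0808232 = 0.111832
So the posterior for Process B is 0.0808232 / 0.111832 ≈ 0.723.

0.723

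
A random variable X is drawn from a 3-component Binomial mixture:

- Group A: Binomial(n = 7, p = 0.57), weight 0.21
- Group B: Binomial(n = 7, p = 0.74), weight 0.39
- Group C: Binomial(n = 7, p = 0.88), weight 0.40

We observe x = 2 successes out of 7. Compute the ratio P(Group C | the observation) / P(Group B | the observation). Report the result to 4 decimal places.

Only the two components matter; the odds are (P(Z=i) f_i(x)) / (P(Z=j) f_j(x)).
Component likelihoods at x = 2 successes out of 7:
  f_A = C(7,2)·0.57^2·0.43^5 = 21·0.3249·0.0147008 = 0.100302
  f_B = C(7,2)·0.74^2·0.26^5 = 21·0.5476·0.00118814 = 0.0136631
  f_C = C(7,2)·0.88^2·0.12^5 = 21·0.7744·2.48832e-05 = 0.000404661
Odds = (0.40/0.39) × (0.000404661/0.0136631) = 1.02564 × 0.029617 ≈ 0.0304

0.0304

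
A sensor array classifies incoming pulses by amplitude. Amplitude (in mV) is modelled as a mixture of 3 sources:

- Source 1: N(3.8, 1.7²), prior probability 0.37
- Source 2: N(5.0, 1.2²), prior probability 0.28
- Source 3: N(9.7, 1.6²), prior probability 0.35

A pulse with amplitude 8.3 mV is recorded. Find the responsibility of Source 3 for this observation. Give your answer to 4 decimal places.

P(component k | x) = π_k·f_k(x) / marginal(x), where marginal(x) = Σ_j π_j·f_j(x).
Component likelihoods at x = 8.3 mV:
  L_1 = 0.007062
  L_2 = 0.00757797
  L_3 = 0.170034
Multiply by the mixture weights:
  π_1·L_1 = 0.37 × 0.007062 = 0.00261294
  π_2·L_2 = 0.28 × 0.00757797 = 0.00212183
  π_3·L_3 = 0.35 × 0.170034 = 0.059512
Denominator: 0.00261294 + 0.00212183 + 0.059512 = 0.0642468
P(Source 3 | 8.3 mV) ≈ 0.9263

0.9263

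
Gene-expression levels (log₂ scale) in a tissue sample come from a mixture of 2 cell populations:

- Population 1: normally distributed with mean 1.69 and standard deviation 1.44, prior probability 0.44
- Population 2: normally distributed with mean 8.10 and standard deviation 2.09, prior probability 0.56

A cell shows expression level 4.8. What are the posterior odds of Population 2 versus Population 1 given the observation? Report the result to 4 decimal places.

Only the two components matter; the odds are (π_i f_i(x)) / (π_j f_j(x)).
Normal densities:
  p_1 = (1/(1.44·√(2π)))·exp(−(4.8−1.69)²/(2·1.44²)) = 0.277043·exp(-2.33220) = 0.0268959
  p_2 = (1/(2.09·√(2π)))·exp(−(4.8−8.10)²/(2·2.09²)) = 0.190881·exp(-1.24654) = 0.0548782
Odds = (0.56/0.44) × (0.0548782/0.0268959) = 1.27273 × 2.04039 ≈ 2.5969

2.5969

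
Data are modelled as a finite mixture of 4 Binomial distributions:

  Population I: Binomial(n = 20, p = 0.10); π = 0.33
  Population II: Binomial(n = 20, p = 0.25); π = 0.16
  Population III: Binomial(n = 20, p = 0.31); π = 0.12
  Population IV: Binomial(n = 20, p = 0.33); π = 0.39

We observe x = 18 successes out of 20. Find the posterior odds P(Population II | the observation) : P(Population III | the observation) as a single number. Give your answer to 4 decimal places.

Only the two components matter; the odds are (π_i f_i(x)) / (π_j f_j(x)).
Evaluate each component's likelihood at the observed value:
  f_I = 1.539e-16
  f_II = 1.55524e-09
  f_III = 6.32357e-08
  f_IV = 1.83719e-07
2.48838e-10 / 7.58828e-09 ≈ 0.0328

0.0328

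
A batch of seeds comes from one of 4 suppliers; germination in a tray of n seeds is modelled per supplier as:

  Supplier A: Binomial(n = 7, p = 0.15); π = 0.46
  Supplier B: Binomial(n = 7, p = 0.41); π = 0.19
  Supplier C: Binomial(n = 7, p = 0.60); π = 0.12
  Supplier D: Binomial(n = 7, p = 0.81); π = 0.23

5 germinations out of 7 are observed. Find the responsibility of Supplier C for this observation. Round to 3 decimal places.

By Bayes' theorem, P(k | x) = π_k f_k(x) / Σ_j π_j f_j(x).
Component likelihoods at x = 5 germinations out of 7:
  f_A = 0.00115216
  f_B = 0.084692
  f_C = 0.261274
  f_D = 0.264333
Multiply by the mixture weights:
  π_A·f_A = 0.46 × 0.00115216 = 0.000529994
  π_B·f_B = 0.19 × 0.084692 = 0.0160915
  π_C·f_C = 0.12 × 0.261274 = 0.0313528
  π_D·f_D = 0.23 × 0.264333 = 0.0607966
Denominator: 0.000529994 + 0.0160915 + 0.0313528 + 0.0607966 = 0.108771
P(Supplier C | x) ≈ 0.288

0.288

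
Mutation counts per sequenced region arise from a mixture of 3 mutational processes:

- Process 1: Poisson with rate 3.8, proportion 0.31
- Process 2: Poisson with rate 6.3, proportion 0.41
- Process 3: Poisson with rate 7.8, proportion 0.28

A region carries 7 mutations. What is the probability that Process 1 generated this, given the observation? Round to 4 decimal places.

P(component k | x) = w_k·f_k(x) / marginal(x), where marginal(x) = Σ_j w_j·f_j(x).
Poisson probabilities:
  L_1 = 0.050785
  L_2 = 0.143515
  L_3 = 0.142802
Multiply by the mixture weights:
  w_1·L_1 = 0.31 × 0.050785 = 0.0157434
  w_2·L_2 = 0.41 × 0.143515 = 0.0588413
  w_3·L_3 = 0.28 × 0.142802 = 0.0399846
Denominator: 0.0157434 + 0.0588413 + 0.0399846 = 0.114569
Responsibility of Process 1: 0.0157434 / 0.114569 ≈ 0.1374

0.1374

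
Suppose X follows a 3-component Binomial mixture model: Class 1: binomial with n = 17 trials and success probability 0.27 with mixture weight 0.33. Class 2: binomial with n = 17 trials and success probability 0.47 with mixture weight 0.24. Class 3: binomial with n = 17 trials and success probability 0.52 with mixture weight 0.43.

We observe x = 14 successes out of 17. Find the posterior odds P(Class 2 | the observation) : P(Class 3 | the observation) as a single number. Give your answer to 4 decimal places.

0.1825

The posterior odds equal the prior odds times the likelihood ratio: (π_i/π_j)·(f_i(x)/f_j(x)).
Component likelihoods at x = 14 successes out of 17:
  p_1 = 2.89448e-06
  p_2 = 0.0025984
  p_3 = 0.00794839
Posterior odds = (π_2·p_2) / (π_3·p_3) = (0.24·0.0025984) / (0.43·0.00794839) = 0.000623617 / 0.00341781 ≈ 0.1825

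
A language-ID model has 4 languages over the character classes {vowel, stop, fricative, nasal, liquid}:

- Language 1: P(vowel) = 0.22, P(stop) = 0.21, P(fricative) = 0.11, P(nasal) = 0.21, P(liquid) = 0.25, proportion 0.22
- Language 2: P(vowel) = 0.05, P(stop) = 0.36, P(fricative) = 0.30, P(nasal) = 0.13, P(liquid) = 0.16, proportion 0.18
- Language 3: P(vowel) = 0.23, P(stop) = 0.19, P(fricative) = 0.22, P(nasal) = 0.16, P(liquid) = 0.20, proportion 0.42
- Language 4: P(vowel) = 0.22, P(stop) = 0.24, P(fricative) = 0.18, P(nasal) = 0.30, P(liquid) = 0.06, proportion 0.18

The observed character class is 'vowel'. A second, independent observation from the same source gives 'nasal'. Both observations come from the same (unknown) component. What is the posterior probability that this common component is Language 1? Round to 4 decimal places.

0.2628

The responsibility of component k is π_k f_k(x) divided by Σ_j π_j f_j(x).
Since both observations come from the same component, the likelihood for component k is f_k(x₁)·f_k(x₂).
  L_1 = [0.22] × [0.21] = 0.0462
  L_2 = [0.05] × [0.13] = 0.0065
  L_3 = [0.23] × [0.16] = 0.0368
  L_4 = [0.22] × [0.3] = 0.066
Multiply by the mixture weights:
  π_1·L_1 = 0.22 × 0.0462 = 0.010164
  π_2·L_2 = 0.18 × 0.0065 = 0.00117
  π_3·L_3 = 0.42 × 0.0368 = 0.015456
  π_4·L_4 = 0.18 × 0.066 = 0.01188
Evidence: 0.010164 + 0.00117 + 0.015456 + 0.01188 = 0.03867
P(Language 1 | x) = 0.010164 / 0.03867 ≈ 0.2628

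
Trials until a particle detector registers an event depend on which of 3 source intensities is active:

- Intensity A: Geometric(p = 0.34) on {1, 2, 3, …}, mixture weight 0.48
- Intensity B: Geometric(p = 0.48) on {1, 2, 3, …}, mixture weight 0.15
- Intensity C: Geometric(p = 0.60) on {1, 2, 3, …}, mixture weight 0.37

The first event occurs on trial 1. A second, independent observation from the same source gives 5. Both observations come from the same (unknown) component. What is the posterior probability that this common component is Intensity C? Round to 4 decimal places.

0.2071

By Bayes' theorem, P(k | x) = π_k f_k(x) / Σ_j π_j f_j(x).
Since both observations come from the same component, the likelihood for component k is f_k(x₁)·f_k(x₂).
  p_A = [0.34·(1−0.34)^0 = 0.34·1 = 0.34] × [0.0645141] = 0.0219348
  p_B = [0.48·(1−0.48)^0 = 0.48·1 = 0.48] × [0.0350958] = 0.016846
  p_C = [0.60·(1−0.60)^0 = 0.60·1 = 0.6] × [0.01536] = 0.009216
Multiply by the mixture weights:
  π_A·p_A = 0.48 × 0.0219348 = 0.0105287
  π_B·p_B = 0.15 × 0.016846 = 0.00252689
  π_C·p_C = 0.37 × 0.009216 = 0.00340992
Marginal: 0.0105287 + 0.00252689 + 0.00340992 = 0.0164655
P(Intensity C | x₁, x₂) ≈ 0.2071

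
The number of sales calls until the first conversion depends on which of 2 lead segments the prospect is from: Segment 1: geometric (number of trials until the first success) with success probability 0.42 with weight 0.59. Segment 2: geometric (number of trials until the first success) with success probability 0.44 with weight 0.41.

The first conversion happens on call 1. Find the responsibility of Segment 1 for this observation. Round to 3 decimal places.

0.579

By Bayes' theorem, P(k | x) = w_k f_k(x) / Σ_j w_j f_j(x).
Evaluate each component's likelihood at the observed value:
  p_1 = 0.42·(1−0.42)^0 = 0.42·1 = 0.42
  p_2 = 0.44·(1−0.44)^0 = 0.44·1 = 0.44
Unnormalised posteriors:
  w_1·p_1 = 0.59 × 0.42 = 0.2478
  w_2·p_2 = 0.41 × 0.44 = 0.1804
Normaliser: 0.2478 + 0.1804 = 0.4282
Responsibility of Segment 1: 0.2478 / 0.4282 ≈ 0.579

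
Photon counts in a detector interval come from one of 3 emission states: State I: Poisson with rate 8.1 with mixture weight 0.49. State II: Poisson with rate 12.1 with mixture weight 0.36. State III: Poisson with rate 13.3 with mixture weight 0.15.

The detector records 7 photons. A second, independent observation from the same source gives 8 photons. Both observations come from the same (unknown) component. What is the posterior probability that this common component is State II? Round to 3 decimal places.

0.091

Apply Bayes' rule: the posterior for each component is proportional to its prior times its likelihood at x.
Since both observations come from the same component, the likelihood for component k is f_k(x₁)·f_k(x₂).
  p_I = [e^(−8.1)·8.1^7/7! = 0.137778] × [0.1395] = 0.01922
  p_II = [e^(−12.1)·12.1^7/7! = 0.0418894] × [0.0633577] = 0.00265401
  p_III = [e^(−13.3)·13.3^7/7! = 0.0244576] × [0.0406608] = 0.000994467
Prior × likelihood for each component:
  P(Z=I)·p_I = 0.49 × 0.01922 = 0.00941781
  P(Z=II)·p_II = 0.36 × 0.00265401 = 0.000955445
  P(Z=III)·p_III = 0.15 × 0.000994467 = 0.00014917
Marginal: 0.00941781 + 0.000955445 + 0.00014917 = 0.0105224
P(State II | x₁, x₂) ≈ 0.091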